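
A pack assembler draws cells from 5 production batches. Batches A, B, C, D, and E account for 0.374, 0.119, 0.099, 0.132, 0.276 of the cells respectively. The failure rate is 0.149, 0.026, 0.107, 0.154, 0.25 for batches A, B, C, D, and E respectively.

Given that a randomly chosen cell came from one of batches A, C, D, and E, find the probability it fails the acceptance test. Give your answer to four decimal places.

0.1767

Let S = {A, C, D, E}.
P(S) = 0.374 + 0.099 + 0.132 + 0.276 = 0.881.
P(F ∩ S) = 0.149·0.374 + 0.107·0.099 + 0.154·0.132 + 0.25·0.276 = 0.055726 + 0.010593 + 0.020328 + 0.069 = 0.155647.
P(F | S) = 0.155647 / 0.881 = 0.176671…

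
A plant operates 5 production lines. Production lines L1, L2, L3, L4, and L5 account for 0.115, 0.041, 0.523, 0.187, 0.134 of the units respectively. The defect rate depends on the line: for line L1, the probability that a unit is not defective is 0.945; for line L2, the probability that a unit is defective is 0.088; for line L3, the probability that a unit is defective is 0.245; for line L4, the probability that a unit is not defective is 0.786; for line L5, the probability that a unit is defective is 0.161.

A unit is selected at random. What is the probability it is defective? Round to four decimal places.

0.1997

P(D|L1) = 1 − 0.945 = 0.055.
P(D|L4) = 1 − 0.786 = 0.214.
Summing over the partition,
P(D) = P(D|L1)·P(L1) + P(D|L2)·P(L2) + P(D|L3)·P(L3) + P(D|L4)·P(L4) + P(D|L5)·P(L5)
      = 0.055·0.115 + 0.088·0.041 + 0.245·0.523 + 0.214·0.187 + 0.161·0.134
      = 0.006325 + 0.003608 + 0.128135 + 0.040018 + 0.021574 = 0.19966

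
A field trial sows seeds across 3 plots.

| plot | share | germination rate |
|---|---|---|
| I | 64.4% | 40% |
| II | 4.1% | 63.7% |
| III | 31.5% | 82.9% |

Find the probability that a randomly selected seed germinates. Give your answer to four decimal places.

P(G) = P(G|I)·P(I) + P(G|II)·P(II) + P(G|III)·P(III)
      = 0.4·0.644 + 0.637·0.041 + 0.829·0.315
      = 0.2576 + 0.026117 + 0.261135 = 0.544852

P(G) ≈ 0.5449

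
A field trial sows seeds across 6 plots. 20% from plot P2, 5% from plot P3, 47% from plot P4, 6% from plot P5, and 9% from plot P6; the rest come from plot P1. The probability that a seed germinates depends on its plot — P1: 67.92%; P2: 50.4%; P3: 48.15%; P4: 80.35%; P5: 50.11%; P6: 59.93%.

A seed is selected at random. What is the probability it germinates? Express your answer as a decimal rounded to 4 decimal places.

P(G) ≈ 0.6748

P(P1) = 1 − (0.2 + 0.05 + 0.47 + 0.06 + 0.09) = 0.13.
By the law of total probability,
P(G) = P(G|P1)·P(P1) + P(G|P2)·P(P2) + P(G|P3)·P(P3) + P(G|P4)·P(P4) + P(G|P5)·P(P5) + P(G|P6)·P(P6)
      = 0.6792·0.13 + 0.504·0.2 + 0.4815·0.05 + 0.8035·0.47 + 0.5011·0.06 + 0.5993·0.09
      = 0.088296 + 0.1008 + 0.024075 + 0.377645 + 0.030066 + 0.053937 = 0.674819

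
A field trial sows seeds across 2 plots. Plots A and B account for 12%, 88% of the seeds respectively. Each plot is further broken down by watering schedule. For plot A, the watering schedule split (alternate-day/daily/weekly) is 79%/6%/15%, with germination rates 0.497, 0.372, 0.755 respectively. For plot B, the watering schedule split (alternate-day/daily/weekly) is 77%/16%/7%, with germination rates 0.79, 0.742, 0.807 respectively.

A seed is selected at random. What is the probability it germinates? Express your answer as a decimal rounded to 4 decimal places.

P(G|A) = 0.79·0.497 + 0.06·0.372 + 0.15·0.755 = 0.39263 + 0.02232 + 0.11325 = 0.5282
P(G|B) = 0.77·0.79 + 0.16·0.742 + 0.07·0.807 = 0.6083 + 0.11872 + 0.05649 = 0.78351
By total probability over the outer partition,
P(G) = 0.12·0.5282 + 0.88·0.78351
      = 0.063384 + 0.6894888 = 0.7528728

P(G) ≈ 0.7529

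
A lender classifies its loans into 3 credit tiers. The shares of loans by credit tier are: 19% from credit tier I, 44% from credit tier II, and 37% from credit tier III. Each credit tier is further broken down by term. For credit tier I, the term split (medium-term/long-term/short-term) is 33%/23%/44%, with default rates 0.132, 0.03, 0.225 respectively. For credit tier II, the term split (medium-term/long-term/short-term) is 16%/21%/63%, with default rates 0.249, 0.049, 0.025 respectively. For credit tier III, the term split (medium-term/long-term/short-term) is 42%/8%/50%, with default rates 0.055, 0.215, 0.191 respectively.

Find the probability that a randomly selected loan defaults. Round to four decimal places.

P(D|I) = 0.33·0.132 + 0.23·0.03 + 0.44·0.225 = 0.04356 + 0.0069 + 0.099 = 0.14946
P(D|II) = 0.16·0.249 + 0.21·0.049 + 0.63·0.025 = 0.03984 + 0.01029 + 0.01575 = 0.06588
P(D|III) = 0.42·0.055 + 0.08·0.215 + 0.5·0.191 = 0.0231 + 0.0172 + 0.0955 = 0.1358
By total probability over the outer partition,
P(D) = 0.19·0.14946 + 0.44·0.06588 + 0.37·0.1358
      = 0.0283974 + 0.0289872 + 0.050246 = 0.1076306

P(D) ≈ 0.1076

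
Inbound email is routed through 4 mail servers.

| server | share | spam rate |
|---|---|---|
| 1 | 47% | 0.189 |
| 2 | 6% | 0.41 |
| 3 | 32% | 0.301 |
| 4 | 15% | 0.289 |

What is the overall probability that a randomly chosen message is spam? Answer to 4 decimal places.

P(S) ≈ 0.2531

P(S) = P(S|1)·P(1) + P(S|2)·P(2) + P(S|3)·P(3) + P(S|4)·P(4)
      = 0.189·0.47 + 0.41·0.06 + 0.301·0.32 + 0.289·0.15
      = 0.08883 + 0.0246 + 0.09632 + 0.04335 = 0.2531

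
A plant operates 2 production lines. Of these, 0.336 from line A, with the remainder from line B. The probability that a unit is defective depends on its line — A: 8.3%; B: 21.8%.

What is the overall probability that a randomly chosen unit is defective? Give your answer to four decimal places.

P(D) ≈ 0.1726

P(B) = 1 − (0.336) = 0.664.
P(D) = P(D|A)·P(A) + P(D|B)·P(B)
      = 0.083·0.336 + 0.218·0.664
      = 0.027888 + 0.144752 = 0.17264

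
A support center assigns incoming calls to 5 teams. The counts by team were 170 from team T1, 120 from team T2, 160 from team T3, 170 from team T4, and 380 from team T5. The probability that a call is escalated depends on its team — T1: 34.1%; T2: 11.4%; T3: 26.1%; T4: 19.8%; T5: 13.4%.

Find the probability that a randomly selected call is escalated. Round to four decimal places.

Total: 170 + 120 + 160 + 170 + 380 = 1000.
P(T1) = 170/1000 = 0.17. P(T2) = 120/1000 = 0.12. P(T3) = 160/1000 = 0.16. P(T4) = 170/1000 = 0.17. P(T5) = 380/1000 = 0.38.
P(E) = P(E|T1)·P(T1) + P(E|T2)·P(T2) + P(E|T3)·P(T3) + P(E|T4)·P(T4) + P(E|T5)·P(T5)
      = 0.341·0.17 + 0.114·0.12 + 0.261·0.16 + 0.198·0.17 + 0.134·0.38
      = 0.05797 + 0.01368 + 0.04176 + 0.03366 + 0.05092 = 0.19799

P(E) ≈ 0.1980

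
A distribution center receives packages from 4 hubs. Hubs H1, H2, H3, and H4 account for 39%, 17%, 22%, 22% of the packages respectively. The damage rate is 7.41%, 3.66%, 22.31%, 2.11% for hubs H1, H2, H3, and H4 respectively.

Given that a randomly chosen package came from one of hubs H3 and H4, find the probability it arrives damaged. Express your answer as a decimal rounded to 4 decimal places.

Let S = {H3, H4}.
P(S) = 0.22 + 0.22 = 0.44.
P(D ∩ S) = 0.2231·0.22 + 0.0211·0.22 = 0.049082 + 0.004642 = 0.053724.
P(D | S) = 0.053724 / 0.44 = 0.122100…

0.1221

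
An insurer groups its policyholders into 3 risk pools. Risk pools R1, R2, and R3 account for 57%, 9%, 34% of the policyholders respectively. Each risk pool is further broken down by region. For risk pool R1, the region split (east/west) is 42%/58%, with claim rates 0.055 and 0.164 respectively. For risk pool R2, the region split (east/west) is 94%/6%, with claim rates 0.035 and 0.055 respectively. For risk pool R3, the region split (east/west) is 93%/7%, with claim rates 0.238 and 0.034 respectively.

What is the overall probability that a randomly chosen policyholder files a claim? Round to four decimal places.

P(C|R1) = 0.42·0.055 + 0.58·0.164 = 0.0231 + 0.09512 = 0.11822
P(C|R2) = 0.94·0.035 + 0.06·0.055 = 0.0329 + 0.0033 = 0.0362
P(C|R3) = 0.93·0.238 + 0.07·0.034 = 0.22134 + 0.00238 = 0.22372
By total probability over the outer partition,
P(C) = 0.57·0.11822 + 0.09·0.0362 + 0.34·0.22372
      = 0.0673854 + 0.003258 + 0.0760648 = 0.1467082

P(C) ≈ 0.1467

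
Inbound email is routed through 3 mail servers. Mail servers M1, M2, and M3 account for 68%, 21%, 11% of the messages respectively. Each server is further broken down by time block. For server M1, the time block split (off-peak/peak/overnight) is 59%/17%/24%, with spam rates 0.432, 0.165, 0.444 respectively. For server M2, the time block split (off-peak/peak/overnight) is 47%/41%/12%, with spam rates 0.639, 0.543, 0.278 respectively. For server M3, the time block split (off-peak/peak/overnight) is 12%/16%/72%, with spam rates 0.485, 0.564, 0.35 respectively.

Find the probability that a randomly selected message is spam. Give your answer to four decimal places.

P(S|M1) = 0.59·0.432 + 0.17·0.165 + 0.24·0.444 = 0.25488 + 0.02805 + 0.10656 = 0.38949
P(S|M2) = 0.47·0.639 + 0.41·0.543 + 0.12·0.278 = 0.30033 + 0.22263 + 0.03336 = 0.55632
P(S|M3) = 0.12·0.485 + 0.16·0.564 + 0.72·0.35 = 0.0582 + 0.09024 + 0.252 = 0.40044
By total probability over the outer partition,
P(S) = 0.68·0.38949 + 0.21·0.55632 + 0.11·0.40044
      = 0.2648532 + 0.1168272 + 0.0440484 = 0.4257288

0.4257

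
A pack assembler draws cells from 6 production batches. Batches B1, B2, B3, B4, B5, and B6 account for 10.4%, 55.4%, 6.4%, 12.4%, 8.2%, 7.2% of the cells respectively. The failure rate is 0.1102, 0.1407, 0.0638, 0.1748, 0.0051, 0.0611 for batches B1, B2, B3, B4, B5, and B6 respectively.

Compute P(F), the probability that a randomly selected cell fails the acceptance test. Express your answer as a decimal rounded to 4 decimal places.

Using total probability over the partition,
P(F) = P(F|B1)·P(B1) + P(F|B2)·P(B2) + P(F|B3)·P(B3) + P(F|B4)·P(B4) + P(F|B5)·P(B5) + P(F|B6)·P(B6)
      = 0.1102·0.104 + 0.1407·0.554 + 0.0638·0.064 + 0.1748·0.124 + 0.0051·0.082 + 0.0611·0.072
      = 0.0114608 + 0.0779478 + 0.0040832 + 0.0216752 + 0.0004182 + 0.0043992 = 0.1199844

0.1200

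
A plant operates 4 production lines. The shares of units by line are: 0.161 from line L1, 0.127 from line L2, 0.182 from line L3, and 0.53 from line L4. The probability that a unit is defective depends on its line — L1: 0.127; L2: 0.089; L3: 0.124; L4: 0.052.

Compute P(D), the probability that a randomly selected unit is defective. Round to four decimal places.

P(D) = P(D|L1)·P(L1) + P(D|L2)·P(L2) + P(D|L3)·P(L3) + P(D|L4)·P(L4)
      = 0.127·0.161 + 0.089·0.127 + 0.124·0.182 + 0.052·0.53
      = 0.020447 + 0.011303 + 0.022568 + 0.02756 = 0.081878

P(D) ≈ 0.0819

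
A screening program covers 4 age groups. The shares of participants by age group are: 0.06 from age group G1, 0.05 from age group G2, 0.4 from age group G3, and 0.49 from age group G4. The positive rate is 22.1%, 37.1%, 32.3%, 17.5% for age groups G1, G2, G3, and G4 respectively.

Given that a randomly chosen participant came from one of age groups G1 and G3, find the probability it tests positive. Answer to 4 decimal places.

Let S = {G1, G3}.
P(S) = 0.06 + 0.4 = 0.46.
P(T ∩ S) = 0.221·0.06 + 0.323·0.4 = 0.01326 + 0.1292 = 0.14246.
P(T | S) = 0.14246 / 0.46 = 0.309696…

P(T|S) ≈ 0.3097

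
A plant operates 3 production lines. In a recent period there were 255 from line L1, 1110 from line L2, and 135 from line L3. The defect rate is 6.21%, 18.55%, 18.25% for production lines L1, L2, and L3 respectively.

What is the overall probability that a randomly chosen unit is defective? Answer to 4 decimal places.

Total: 255 + 1110 + 135 = 1500.
P(L1) = 255/1500 = 0.17. P(L2) = 1110/1500 = 0.74. P(L3) = 135/1500 = 0.09.
P(D) = P(D|L1)·P(L1) + P(D|L2)·P(L2) + P(D|L3)·P(L3)
      = 0.0621·0.17 + 0.1855·0.74 + 0.1825·0.09
      = 0.010557 + 0.13727 + 0.016425 = 0.164252

0.1643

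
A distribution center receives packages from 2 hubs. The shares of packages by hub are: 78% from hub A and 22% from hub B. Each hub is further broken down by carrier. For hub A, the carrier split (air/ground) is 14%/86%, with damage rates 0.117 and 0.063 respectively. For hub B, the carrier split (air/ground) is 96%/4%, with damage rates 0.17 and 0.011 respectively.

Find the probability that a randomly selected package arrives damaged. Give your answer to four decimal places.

P(D|A) = 0.14·0.117 + 0.86·0.063 = 0.01638 + 0.05418 = 0.07056
P(D|B) = 0.96·0.17 + 0.04·0.011 = 0.1632 + 0.00044 = 0.16364
Then overall,
P(D) = 0.78·0.07056 + 0.22·0.16364
      = 0.0550368 + 0.0360008 = 0.0910376

0.0910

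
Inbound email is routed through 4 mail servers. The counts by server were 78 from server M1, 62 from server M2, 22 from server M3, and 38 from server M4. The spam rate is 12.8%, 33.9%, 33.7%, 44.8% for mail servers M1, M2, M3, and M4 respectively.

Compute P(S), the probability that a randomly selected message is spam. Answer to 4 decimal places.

Total: 78 + 62 + 22 + 38 = 200.
P(M1) = 78/200 = 0.39. P(M2) = 62/200 = 0.31. P(M3) = 22/200 = 0.11. P(M4) = 38/200 = 0.19.
P(S) = P(S|M1)·P(M1) + P(S|M2)·P(M2) + P(S|M3)·P(M3) + P(S|M4)·P(M4)
      = 0.128·0.39 + 0.339·0.31 + 0.337·0.11 + 0.448·0.19
      = 0.04992 + 0.10509 + 0.03707 + 0.08512 = 0.2772

0.2772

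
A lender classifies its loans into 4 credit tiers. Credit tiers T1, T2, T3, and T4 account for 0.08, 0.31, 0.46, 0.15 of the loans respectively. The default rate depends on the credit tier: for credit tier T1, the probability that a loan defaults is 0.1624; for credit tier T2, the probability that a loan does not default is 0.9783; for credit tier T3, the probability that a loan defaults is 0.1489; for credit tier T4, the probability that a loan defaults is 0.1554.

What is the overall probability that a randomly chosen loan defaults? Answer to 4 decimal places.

P(D|T2) = 1 − 0.9783 = 0.0217.
P(D) = P(D|T1)·P(T1) + P(D|T2)·P(T2) + P(D|T3)·P(T3) + P(D|T4)·P(T4)
      = 0.1624·0.08 + 0.0217·0.31 + 0.1489·0.46 + 0.1554·0.15
      = 0.012992 + 0.006727 + 0.068494 + 0.02331 = 0.111523

P(D) ≈ 0.1115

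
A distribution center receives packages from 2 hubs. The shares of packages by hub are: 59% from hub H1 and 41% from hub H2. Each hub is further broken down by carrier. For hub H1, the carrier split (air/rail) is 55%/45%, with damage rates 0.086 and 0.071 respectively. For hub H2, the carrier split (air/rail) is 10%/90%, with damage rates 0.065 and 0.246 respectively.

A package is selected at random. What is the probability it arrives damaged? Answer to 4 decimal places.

P(D) ≈ 0.1402

P(D|H1) = 0.55·0.086 + 0.45·0.071 = 0.0473 + 0.03195 = 0.07925
P(D|H2) = 0.1·0.065 + 0.9·0.246 = 0.0065 + 0.2214 = 0.2279
By total probability over the outer partition,
P(D) = 0.59·0.07925 + 0.41·0.2279
      = 0.0467575 + 0.093439 = 0.1401965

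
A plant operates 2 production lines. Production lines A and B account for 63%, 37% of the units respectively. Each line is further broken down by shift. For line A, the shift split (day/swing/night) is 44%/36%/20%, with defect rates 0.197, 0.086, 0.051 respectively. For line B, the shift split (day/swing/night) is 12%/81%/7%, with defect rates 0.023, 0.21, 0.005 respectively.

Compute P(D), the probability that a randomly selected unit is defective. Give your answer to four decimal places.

P(D|A) = 0.44·0.197 + 0.36·0.086 + 0.2·0.051 = 0.08668 + 0.03096 + 0.0102 = 0.12784
P(D|B) = 0.12·0.023 + 0.81·0.21 + 0.07·0.005 = 0.00276 + 0.1701 + 0.00035 = 0.17321
By total probability over the outer partition,
P(D) = 0.63·0.12784 + 0.37·0.17321
      = 0.0805392 + 0.0640877 = 0.1446269

0.1446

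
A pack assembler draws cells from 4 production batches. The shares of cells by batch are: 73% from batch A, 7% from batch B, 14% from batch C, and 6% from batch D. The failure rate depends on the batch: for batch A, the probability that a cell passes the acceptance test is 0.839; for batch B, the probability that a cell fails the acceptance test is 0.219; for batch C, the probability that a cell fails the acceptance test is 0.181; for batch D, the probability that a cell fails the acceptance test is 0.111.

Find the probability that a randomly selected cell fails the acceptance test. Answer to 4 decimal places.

0.1649

P(F|A) = 1 − 0.839 = 0.161.
Summing over the partition,
P(F) = P(F|A)·P(A) + P(F|B)·P(B) + P(F|C)·P(C) + P(F|D)·P(D)
      = 0.161·0.73 + 0.219·0.07 + 0.181·0.14 + 0.111·0.06
      = 0.11753 + 0.01533 + 0.02534 + 0.00666 = 0.16486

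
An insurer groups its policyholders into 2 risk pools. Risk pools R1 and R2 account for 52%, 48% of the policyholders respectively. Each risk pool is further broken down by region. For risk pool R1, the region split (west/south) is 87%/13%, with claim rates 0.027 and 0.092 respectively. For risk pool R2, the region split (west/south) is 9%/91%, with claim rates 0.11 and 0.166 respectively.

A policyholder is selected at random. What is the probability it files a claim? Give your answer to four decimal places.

P(C) ≈ 0.0957

P(C|R1) = 0.87·0.027 + 0.13·0.092 = 0.02349 + 0.01196 = 0.03545
P(C|R2) = 0.09·0.11 + 0.91·0.166 = 0.0099 + 0.15106 = 0.16096
Then overall,
P(C) = 0.52·0.03545 + 0.48·0.16096
      = 0.018434 + 0.0772608 = 0.0956948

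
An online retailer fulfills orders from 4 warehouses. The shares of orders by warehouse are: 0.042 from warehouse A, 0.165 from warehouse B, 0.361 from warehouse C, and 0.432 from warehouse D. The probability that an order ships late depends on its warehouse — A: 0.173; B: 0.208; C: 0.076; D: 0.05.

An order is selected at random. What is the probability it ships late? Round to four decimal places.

0.0906

Using total probability over the partition,
P(L) = P(L|A)·P(A) + P(L|B)·P(B) + P(L|C)·P(C) + P(L|D)·P(D)
      = 0.173·0.042 + 0.208·0.165 + 0.076·0.361 + 0.05·0.432
      = 0.007266 + 0.03432 + 0.027436 + 0.0216 = 0.090622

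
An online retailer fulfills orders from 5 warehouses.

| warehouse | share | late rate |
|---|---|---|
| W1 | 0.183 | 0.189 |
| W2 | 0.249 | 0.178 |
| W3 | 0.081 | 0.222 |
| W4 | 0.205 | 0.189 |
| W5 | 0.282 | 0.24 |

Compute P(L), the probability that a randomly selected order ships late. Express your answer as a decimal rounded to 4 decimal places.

P(L) ≈ 0.2033

P(L) = P(L|W1)·P(W1) + P(L|W2)·P(W2) + P(L|W3)·P(W3) + P(L|W4)·P(W4) + P(L|W5)·P(W5)
      = 0.189·0.183 + 0.178·0.249 + 0.222·0.081 + 0.189·0.205 + 0.24·0.282
      = 0.034587 + 0.044322 + 0.017982 + 0.038745 + 0.06768 = 0.203316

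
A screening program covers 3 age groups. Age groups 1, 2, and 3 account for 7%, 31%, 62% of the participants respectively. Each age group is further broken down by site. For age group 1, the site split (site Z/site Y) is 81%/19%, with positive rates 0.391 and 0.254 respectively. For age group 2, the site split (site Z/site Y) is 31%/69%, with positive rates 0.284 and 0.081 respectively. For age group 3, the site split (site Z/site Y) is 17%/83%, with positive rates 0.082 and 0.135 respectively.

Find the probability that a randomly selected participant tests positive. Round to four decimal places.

P(T|1) = 0.81·0.391 + 0.19·0.254 = 0.31671 + 0.04826 = 0.36497
P(T|2) = 0.31·0.284 + 0.69·0.081 = 0.08804 + 0.05589 = 0.14393
P(T|3) = 0.17·0.082 + 0.83·0.135 = 0.01394 + 0.11205 = 0.12599
By total probability over the outer partition,
P(T) = 0.07·0.36497 + 0.31·0.14393 + 0.62·0.12599
      = 0.0255479 + 0.0446183 + 0.0781138 = 0.14828

P(T) ≈ 0.1483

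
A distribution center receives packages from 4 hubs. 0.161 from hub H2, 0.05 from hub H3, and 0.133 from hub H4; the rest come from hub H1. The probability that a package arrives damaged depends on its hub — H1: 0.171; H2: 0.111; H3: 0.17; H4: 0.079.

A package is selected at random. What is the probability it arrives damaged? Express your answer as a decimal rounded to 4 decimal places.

P(H1) = 1 − (0.161 + 0.05 + 0.133) = 0.656.
P(D) = P(D|H1)·P(H1) + P(D|H2)·P(H2) + P(D|H3)·P(H3) + P(D|H4)·P(H4)
      = 0.171·0.656 + 0.111·0.161 + 0.17·0.05 + 0.079·0.133
      = 0.112176 + 0.017871 + 0.0085 + 0.010507 = 0.149054

0.1491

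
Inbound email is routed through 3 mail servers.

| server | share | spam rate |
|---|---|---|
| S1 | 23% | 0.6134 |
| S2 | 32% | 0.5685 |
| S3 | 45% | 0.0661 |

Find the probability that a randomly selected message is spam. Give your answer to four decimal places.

P(S) = P(S|S1)·P(S1) + P(S|S2)·P(S2) + P(S|S3)·P(S3)
      = 0.6134·0.23 + 0.5685·0.32 + 0.0661·0.45
      = 0.141082 + 0.18192 + 0.029745 = 0.352747

0.3527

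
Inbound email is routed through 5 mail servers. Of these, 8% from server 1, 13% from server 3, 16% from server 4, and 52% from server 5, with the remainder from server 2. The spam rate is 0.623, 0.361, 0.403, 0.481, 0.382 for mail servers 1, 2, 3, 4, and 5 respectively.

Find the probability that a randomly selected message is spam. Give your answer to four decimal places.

P(2) = 1 − (0.08 + 0.13 + 0.16 + 0.52) = 0.11.
P(S) = P(S|1)·P(1) + P(S|2)·P(2) + P(S|3)·P(3) + P(S|4)·P(4) + P(S|5)·P(5)
      = 0.623·0.08 + 0.361·0.11 + 0.403·0.13 + 0.481·0.16 + 0.382·0.52
      = 0.04984 + 0.03971 + 0.05239 + 0.07696 + 0.19864 = 0.41754

0.4175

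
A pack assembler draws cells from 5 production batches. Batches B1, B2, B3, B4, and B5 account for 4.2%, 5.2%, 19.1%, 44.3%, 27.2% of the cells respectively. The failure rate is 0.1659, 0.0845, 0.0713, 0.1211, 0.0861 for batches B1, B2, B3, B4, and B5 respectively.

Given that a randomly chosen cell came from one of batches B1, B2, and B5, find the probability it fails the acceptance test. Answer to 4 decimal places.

Let S = {B1, B2, B5}.
P(S) = 0.042 + 0.052 + 0.272 = 0.366.
P(F ∩ S) = 0.1659·0.042 + 0.0845·0.052 + 0.0861·0.272 = 0.0069678 + 0.004394 + 0.0234192 = 0.034781.
P(F | S) = 0.034781 / 0.366 = 0.095030…

0.0950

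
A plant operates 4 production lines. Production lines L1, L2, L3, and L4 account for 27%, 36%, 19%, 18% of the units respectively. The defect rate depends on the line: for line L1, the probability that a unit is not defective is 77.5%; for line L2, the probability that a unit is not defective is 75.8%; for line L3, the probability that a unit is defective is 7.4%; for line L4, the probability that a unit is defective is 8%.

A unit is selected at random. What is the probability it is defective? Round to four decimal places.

P(D) ≈ 0.1763

P(D|L1) = 1 − 0.775 = 0.225.
P(D|L2) = 1 − 0.758 = 0.242.
P(D) = P(D|L1)·P(L1) + P(D|L2)·P(L2) + P(D|L3)·P(L3) + P(D|L4)·P(L4)
      = 0.225·0.27 + 0.242·0.36 + 0.074·0.19 + 0.08·0.18
      = 0.06075 + 0.08712 + 0.01406 + 0.0144 = 0.17633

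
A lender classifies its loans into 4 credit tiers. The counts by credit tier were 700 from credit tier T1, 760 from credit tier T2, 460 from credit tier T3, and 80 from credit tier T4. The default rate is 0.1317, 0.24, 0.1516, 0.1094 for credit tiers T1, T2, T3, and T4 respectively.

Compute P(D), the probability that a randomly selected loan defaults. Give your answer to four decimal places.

0.1765

Total: 700 + 760 + 460 + 80 = 2000.
P(T1) = 700/2000 = 0.35. P(T2) = 760/2000 = 0.38. P(T3) = 460/2000 = 0.23. P(T4) = 80/2000 = 0.04.
P(D) = P(D|T1)·P(T1) + P(D|T2)·P(T2) + P(D|T3)·P(T3) + P(D|T4)·P(T4)
      = 0.1317·0.35 + 0.24·0.38 + 0.1516·0.23 + 0.1094·0.04
      = 0.046095 + 0.0912 + 0.034868 + 0.004376 = 0.176539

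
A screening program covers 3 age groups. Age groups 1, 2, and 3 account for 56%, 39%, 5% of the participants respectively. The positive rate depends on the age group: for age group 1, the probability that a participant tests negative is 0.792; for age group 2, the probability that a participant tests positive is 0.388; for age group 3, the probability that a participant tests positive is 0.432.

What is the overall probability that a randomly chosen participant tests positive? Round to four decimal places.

P(T) ≈ 0.2894

P(T|1) = 1 − 0.792 = 0.208.
Using total probability over the partition,
P(T) = P(T|1)·P(1) + P(T|2)·P(2) + P(T|3)·P(3)
      = 0.208·0.56 + 0.388·0.39 + 0.432·0.05
      = 0.11648 + 0.15132 + 0.0216 = 0.2894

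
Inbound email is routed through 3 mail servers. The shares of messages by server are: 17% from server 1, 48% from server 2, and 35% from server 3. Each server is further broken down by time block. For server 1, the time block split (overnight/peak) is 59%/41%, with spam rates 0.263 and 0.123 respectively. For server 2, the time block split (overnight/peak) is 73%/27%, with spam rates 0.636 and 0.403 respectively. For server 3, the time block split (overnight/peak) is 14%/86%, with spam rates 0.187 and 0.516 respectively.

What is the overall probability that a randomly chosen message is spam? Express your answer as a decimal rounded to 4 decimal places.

P(S|1) = 0.59·0.263 + 0.41·0.123 = 0.15517 + 0.05043 = 0.2056
P(S|2) = 0.73·0.636 + 0.27·0.403 = 0.46428 + 0.10881 = 0.57309
P(S|3) = 0.14·0.187 + 0.86·0.516 = 0.02618 + 0.44376 = 0.46994
By total probability over the outer partition,
P(S) = 0.17·0.2056 + 0.48·0.57309 + 0.35·0.46994
      = 0.034952 + 0.2750832 + 0.164479 = 0.4745142

P(S) ≈ 0.4745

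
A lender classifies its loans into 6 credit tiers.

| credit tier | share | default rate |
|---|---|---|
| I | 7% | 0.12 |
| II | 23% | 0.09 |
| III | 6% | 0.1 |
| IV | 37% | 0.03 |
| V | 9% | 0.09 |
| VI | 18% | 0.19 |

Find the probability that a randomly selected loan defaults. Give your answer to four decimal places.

By the law of total probability,
P(D) = P(D|I)·P(I) + P(D|II)·P(II) + P(D|III)·P(III) + P(D|IV)·P(IV) + P(D|V)·P(V) + P(D|VI)·P(VI)
      = 0.12·0.07 + 0.09·0.23 + 0.1·0.06 + 0.03·0.37 + 0.09·0.09 + 0.19·0.18
      = 0.0084 + 0.0207 + 0.006 + 0.0111 + 0.0081 + 0.0342 = 0.0885

0.0885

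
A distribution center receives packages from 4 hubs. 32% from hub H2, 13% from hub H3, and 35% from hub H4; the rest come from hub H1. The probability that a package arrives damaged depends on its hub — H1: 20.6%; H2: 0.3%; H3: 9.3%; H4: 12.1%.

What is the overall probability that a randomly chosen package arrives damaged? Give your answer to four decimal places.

0.0966

P(H1) = 1 − (0.32 + 0.13 + 0.35) = 0.2.
P(D) = P(D|H1)·P(H1) + P(D|H2)·P(H2) + P(D|H3)·P(H3) + P(D|H4)·P(H4)
      = 0.206·0.2 + 0.003·0.32 + 0.093·0.13 + 0.121·0.35
      = 0.0412 + 0.00096 + 0.01209 + 0.04235 = 0.0966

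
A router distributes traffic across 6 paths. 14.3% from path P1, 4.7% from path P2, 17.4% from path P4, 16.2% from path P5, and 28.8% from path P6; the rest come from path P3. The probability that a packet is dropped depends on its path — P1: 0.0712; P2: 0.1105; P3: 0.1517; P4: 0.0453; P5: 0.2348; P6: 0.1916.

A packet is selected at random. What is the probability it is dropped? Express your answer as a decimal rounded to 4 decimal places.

P(L) ≈ 0.1447

P(P3) = 1 − (0.143 + 0.047 + 0.174 + 0.162 + 0.288) = 0.186.
P(L) = P(L|P1)·P(P1) + P(L|P2)·P(P2) + P(L|P3)·P(P3) + P(L|P4)·P(P4) + P(L|P5)·P(P5) + P(L|P6)·P(P6)
      = 0.0712·0.143 + 0.1105·0.047 + 0.1517·0.186 + 0.0453·0.174 + 0.2348·0.162 + 0.1916·0.288
      = 0.0101816 + 0.0051935 + 0.0282162 + 0.0078822 + 0.0380376 + 0.0551808 = 0.1446919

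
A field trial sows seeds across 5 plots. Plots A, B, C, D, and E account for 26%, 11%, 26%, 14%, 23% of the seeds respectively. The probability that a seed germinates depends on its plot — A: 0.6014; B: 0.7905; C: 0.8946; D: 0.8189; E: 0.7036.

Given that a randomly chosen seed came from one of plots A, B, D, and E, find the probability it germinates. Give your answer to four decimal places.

P(G|S) ≈ 0.7024

Let S = {A, B, D, E}.
P(S) = 0.26 + 0.11 + 0.14 + 0.23 = 0.74.
P(G ∩ S) = 0.6014·0.26 + 0.7905·0.11 + 0.8189·0.14 + 0.7036·0.23 = 0.156364 + 0.086955 + 0.114646 + 0.161828 = 0.519793.
P(G | S) = 0.519793 / 0.74 = 0.702423…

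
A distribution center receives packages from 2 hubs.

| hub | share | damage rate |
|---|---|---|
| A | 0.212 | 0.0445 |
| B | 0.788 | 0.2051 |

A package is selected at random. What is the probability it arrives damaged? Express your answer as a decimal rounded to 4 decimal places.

0.1711

Using total probability over the partition,
P(D) = P(D|A)·P(A) + P(D|B)·P(B)
      = 0.0445·0.212 + 0.2051·0.788
      = 0.009434 + 0.1616188 = 0.1710528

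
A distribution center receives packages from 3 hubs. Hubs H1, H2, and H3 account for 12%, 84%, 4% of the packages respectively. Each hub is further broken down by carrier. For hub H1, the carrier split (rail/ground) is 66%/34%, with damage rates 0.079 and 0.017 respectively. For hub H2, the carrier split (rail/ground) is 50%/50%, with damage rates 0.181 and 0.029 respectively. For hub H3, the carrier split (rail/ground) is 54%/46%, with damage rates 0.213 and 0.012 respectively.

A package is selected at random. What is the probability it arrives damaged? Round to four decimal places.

P(D|H1) = 0.66·0.079 + 0.34·0.017 = 0.05214 + 0.00578 = 0.05792
P(D|H2) = 0.5·0.181 + 0.5·0.029 = 0.0905 + 0.0145 = 0.105
P(D|H3) = 0.54·0.213 + 0.46·0.012 = 0.11502 + 0.00552 = 0.12054
By total probability over the outer partition,
P(D) = 0.12·0.05792 + 0.84·0.105 + 0.04·0.12054
      = 0.0069504 + 0.0882 + 0.0048216 = 0.099972

0.1000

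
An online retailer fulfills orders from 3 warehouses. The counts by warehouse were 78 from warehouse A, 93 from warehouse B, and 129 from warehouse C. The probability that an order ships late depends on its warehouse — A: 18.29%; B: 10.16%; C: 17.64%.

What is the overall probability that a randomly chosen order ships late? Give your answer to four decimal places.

P(L) ≈ 0.1549

Total: 78 + 93 + 129 = 300.
P(A) = 78/300 = 0.26. P(B) = 93/300 = 0.31. P(C) = 129/300 = 0.43.
P(L) = P(L|A)·P(A) + P(L|B)·P(B) + P(L|C)·P(C)
      = 0.1829·0.26 + 0.1016·0.31 + 0.1764·0.43
      = 0.047554 + 0.031496 + 0.075852 = 0.154902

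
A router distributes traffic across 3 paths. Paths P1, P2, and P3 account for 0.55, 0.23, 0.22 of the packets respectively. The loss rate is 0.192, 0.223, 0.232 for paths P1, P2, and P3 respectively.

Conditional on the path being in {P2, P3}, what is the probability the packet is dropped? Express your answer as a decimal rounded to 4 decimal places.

0.2274

Let S = {P2, P3}.
P(S) = 0.23 + 0.22 = 0.45.
P(L ∩ S) = 0.223·0.23 + 0.232·0.22 = 0.05129 + 0.05104 = 0.10233.
P(L | S) = 0.10233 / 0.45 = 0.227400…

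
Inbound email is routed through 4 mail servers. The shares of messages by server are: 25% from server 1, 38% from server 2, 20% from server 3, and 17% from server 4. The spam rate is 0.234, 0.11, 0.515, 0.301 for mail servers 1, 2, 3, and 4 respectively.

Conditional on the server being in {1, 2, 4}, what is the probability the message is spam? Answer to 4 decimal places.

Let J = {1, 2, 4}.
P(J) = 0.25 + 0.38 + 0.17 = 0.8.
P(S ∩ J) = 0.234·0.25 + 0.11·0.38 + 0.301·0.17 = 0.0585 + 0.0418 + 0.05117 = 0.15147.
P(S | J) = 0.15147 / 0.8 = 0.189338…

0.1893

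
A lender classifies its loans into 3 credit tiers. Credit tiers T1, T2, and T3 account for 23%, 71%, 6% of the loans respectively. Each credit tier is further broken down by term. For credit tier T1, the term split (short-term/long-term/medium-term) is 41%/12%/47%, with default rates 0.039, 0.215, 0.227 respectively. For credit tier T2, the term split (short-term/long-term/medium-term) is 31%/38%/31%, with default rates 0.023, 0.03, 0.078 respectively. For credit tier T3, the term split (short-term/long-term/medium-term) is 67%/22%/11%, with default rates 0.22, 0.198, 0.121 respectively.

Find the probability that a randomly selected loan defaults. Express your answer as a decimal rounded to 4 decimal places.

P(D) ≈ 0.0767

P(D|T1) = 0.41·0.039 + 0.12·0.215 + 0.47·0.227 = 0.01599 + 0.0258 + 0.10669 = 0.14848
P(D|T2) = 0.31·0.023 + 0.38·0.03 + 0.31·0.078 = 0.00713 + 0.0114 + 0.02418 = 0.04271
P(D|T3) = 0.67·0.22 + 0.22·0.198 + 0.11·0.121 = 0.1474 + 0.04356 + 0.01331 = 0.20427
Then overall,
P(D) = 0.23·0.14848 + 0.71·0.04271 + 0.06·0.20427
      = 0.0341504 + 0.0303241 + 0.0122562 = 0.0767307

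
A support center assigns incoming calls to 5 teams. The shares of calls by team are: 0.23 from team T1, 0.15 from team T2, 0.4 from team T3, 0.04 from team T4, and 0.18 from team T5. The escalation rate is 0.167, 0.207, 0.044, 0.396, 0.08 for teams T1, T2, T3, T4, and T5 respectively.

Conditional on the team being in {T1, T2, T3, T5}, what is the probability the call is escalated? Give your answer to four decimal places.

Let S = {T1, T2, T3, T5}.
P(S) = 0.23 + 0.15 + 0.4 + 0.18 = 0.96.
P(E ∩ S) = 0.167·0.23 + 0.207·0.15 + 0.044·0.4 + 0.08·0.18 = 0.03841 + 0.03105 + 0.0176 + 0.0144 = 0.10146.
P(E | S) = 0.10146 / 0.96 = 0.105688…

0.1057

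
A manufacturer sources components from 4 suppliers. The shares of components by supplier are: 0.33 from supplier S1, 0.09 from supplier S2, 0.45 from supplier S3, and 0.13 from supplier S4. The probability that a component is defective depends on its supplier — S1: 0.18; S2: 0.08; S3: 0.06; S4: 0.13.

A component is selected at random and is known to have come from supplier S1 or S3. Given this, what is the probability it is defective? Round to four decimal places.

P(D|S) ≈ 0.1108

Let S = {S1, S3}.
P(S) = 0.33 + 0.45 = 0.78.
P(D ∩ S) = 0.18·0.33 + 0.06·0.45 = 0.0594 + 0.027 = 0.0864.
P(D | S) = 0.0864 / 0.78 = 0.110769…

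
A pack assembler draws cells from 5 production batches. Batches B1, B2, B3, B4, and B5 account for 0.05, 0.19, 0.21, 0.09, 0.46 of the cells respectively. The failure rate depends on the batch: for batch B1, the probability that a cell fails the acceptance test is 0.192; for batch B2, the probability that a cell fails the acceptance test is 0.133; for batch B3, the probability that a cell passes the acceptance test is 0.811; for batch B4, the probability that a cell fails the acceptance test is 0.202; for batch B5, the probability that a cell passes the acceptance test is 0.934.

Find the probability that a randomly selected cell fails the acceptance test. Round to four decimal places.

0.1231

P(F|B3) = 1 − 0.811 = 0.189.
P(F|B5) = 1 − 0.934 = 0.066.
Using total probability over the partition,
P(F) = P(F|B1)·P(B1) + P(F|B2)·P(B2) + P(F|B3)·P(B3) + P(F|B4)·P(B4) + P(F|B5)·P(B5)
      = 0.192·0.05 + 0.133·0.19 + 0.189·0.21 + 0.202·0.09 + 0.066·0.46
      = 0.0096 + 0.02527 + 0.03969 + 0.01818 + 0.03036 = 0.1231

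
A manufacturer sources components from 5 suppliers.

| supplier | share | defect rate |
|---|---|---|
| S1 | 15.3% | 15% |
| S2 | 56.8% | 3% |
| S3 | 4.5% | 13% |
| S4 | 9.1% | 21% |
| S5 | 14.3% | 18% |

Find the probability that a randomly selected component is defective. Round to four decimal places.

P(D) = P(D|S1)·P(S1) + P(D|S2)·P(S2) + P(D|S3)·P(S3) + P(D|S4)·P(S4) + P(D|S5)·P(S5)
      = 0.15·0.153 + 0.03·0.568 + 0.13·0.045 + 0.21·0.091 + 0.18·0.143
      = 0.02295 + 0.01704 + 0.00585 + 0.01911 + 0.02574 = 0.09069

P(D) ≈ 0.0907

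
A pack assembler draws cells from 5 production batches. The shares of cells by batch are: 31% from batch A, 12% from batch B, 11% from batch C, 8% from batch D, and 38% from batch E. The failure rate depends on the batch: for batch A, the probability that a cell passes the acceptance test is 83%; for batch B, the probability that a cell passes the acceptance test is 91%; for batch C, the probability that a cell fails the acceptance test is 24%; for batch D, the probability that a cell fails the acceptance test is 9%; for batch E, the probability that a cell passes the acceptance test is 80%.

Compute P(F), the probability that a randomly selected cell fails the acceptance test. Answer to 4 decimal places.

P(F|A) = 1 − 0.83 = 0.17.
P(F|B) = 1 − 0.91 = 0.09.
P(F|E) = 1 − 0.8 = 0.2.
By the law of total probability,
P(F) = P(F|A)·P(A) + P(F|B)·P(B) + P(F|C)·P(C) + P(F|D)·P(D) + P(F|E)·P(E)
      = 0.17·0.31 + 0.09·0.12 + 0.24·0.11 + 0.09·0.08 + 0.2·0.38
      = 0.0527 + 0.0108 + 0.0264 + 0.0072 + 0.076 = 0.1731

P(F) ≈ 0.1731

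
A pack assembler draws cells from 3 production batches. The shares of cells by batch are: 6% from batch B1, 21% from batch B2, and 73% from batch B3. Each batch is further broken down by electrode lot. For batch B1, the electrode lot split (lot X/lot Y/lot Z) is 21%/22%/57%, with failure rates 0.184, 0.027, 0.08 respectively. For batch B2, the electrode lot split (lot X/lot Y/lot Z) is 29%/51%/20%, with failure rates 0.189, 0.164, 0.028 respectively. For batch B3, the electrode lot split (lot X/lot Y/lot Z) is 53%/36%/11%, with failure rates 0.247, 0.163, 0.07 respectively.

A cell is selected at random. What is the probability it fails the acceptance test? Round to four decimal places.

P(F|B1) = 0.21·0.184 + 0.22·0.027 + 0.57·0.08 = 0.03864 + 0.00594 + 0.0456 = 0.09018
P(F|B2) = 0.29·0.189 + 0.51·0.164 + 0.2·0.028 = 0.05481 + 0.08364 + 0.0056 = 0.14405
P(F|B3) = 0.53·0.247 + 0.36·0.163 + 0.11·0.07 = 0.13091 + 0.05868 + 0.0077 = 0.19729
By total probability over the outer partition,
P(F) = 0.06·0.09018 + 0.21·0.14405 + 0.73·0.19729
      = 0.0054108 + 0.0302505 + 0.1440217 = 0.179683

0.1797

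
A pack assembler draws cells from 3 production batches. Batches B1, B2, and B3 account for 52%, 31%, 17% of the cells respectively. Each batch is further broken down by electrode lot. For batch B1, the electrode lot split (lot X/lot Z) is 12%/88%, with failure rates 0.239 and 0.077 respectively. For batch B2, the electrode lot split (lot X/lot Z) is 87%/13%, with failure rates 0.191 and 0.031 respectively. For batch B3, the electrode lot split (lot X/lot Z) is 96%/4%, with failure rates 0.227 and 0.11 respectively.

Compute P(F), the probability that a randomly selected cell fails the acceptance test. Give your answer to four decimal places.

P(F|B1) = 0.12·0.239 + 0.88·0.077 = 0.02868 + 0.06776 = 0.09644
P(F|B2) = 0.87·0.191 + 0.13·0.031 = 0.16617 + 0.00403 = 0.1702
P(F|B3) = 0.96·0.227 + 0.04·0.11 = 0.21792 + 0.0044 = 0.22232
By total probability over the outer partition,
P(F) = 0.52·0.09644 + 0.31·0.1702 + 0.17·0.22232
      = 0.0501488 + 0.052762 + 0.0377944 = 0.1407052

P(F) ≈ 0.1407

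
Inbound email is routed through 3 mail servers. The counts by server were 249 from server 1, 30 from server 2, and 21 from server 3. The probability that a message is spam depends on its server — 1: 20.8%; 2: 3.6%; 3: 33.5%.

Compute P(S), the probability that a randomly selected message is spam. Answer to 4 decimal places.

Total: 249 + 30 + 21 = 300.
P(1) = 249/300 = 0.83. P(2) = 30/300 = 0.1. P(3) = 21/300 = 0.07.
P(S) = P(S|1)·P(1) + P(S|2)·P(2) + P(S|3)·P(3)
      = 0.208·0.83 + 0.036·0.1 + 0.335·0.07
      = 0.17264 + 0.0036 + 0.02345 = 0.19969

0.1997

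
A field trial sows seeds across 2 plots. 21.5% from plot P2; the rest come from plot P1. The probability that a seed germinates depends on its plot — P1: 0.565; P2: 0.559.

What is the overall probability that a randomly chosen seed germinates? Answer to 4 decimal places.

P(P1) = 1 − (0.215) = 0.785.
By the law of total probability,
P(G) = P(G|P1)·P(P1) + P(G|P2)·P(P2)
      = 0.565·0.785 + 0.559·0.215
      = 0.443525 + 0.120185 = 0.56371

P(G) ≈ 0.5637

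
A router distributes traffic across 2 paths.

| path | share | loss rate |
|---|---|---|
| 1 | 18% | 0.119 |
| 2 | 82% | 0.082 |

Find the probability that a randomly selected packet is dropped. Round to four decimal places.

Using total probability over the partition,
P(L) = P(L|1)·P(1) + P(L|2)·P(2)
      = 0.119·0.18 + 0.082·0.82
      = 0.02142 + 0.06724 = 0.08866

P(L) ≈ 0.0887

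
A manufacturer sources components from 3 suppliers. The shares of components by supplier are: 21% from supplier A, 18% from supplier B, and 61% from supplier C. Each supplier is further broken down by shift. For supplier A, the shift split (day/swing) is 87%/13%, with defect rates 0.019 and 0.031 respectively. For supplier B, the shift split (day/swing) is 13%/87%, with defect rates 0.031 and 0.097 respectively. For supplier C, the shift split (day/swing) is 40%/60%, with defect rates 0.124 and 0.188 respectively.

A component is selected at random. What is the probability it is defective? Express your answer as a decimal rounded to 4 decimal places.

P(D|A) = 0.87·0.019 + 0.13·0.031 = 0.01653 + 0.00403 = 0.02056
P(D|B) = 0.13·0.031 + 0.87·0.097 = 0.00403 + 0.08439 = 0.08842
P(D|C) = 0.4·0.124 + 0.6·0.188 = 0.0496 + 0.1128 = 0.1624
By total probability over the outer partition,
P(D) = 0.21·0.02056 + 0.18·0.08842 + 0.61·0.1624
      = 0.0043176 + 0.0159156 + 0.099064 = 0.1192972

P(D) ≈ 0.1193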